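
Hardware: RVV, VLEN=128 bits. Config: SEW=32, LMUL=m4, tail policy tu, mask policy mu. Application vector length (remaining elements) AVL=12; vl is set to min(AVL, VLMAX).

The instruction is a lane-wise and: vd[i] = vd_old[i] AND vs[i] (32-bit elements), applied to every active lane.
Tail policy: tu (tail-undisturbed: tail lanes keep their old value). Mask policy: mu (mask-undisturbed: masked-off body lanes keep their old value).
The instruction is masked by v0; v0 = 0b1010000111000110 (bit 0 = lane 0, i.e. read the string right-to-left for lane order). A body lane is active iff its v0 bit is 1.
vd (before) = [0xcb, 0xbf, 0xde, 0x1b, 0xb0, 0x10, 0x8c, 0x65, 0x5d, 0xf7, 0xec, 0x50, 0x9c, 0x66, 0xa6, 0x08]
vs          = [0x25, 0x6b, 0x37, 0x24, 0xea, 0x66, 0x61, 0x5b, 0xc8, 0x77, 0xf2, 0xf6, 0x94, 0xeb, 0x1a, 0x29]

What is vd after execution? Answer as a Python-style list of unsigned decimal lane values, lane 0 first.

VLMAX = VLEN×LMUL/SEW = 128×4/32 = 16
vl ← min(12, 16) = 12
  i=0: mask-off/keep → 203
  i=1: and(0xbf,0x6b) → 43
  i=2: and(0xde,0x37) → 22
  i=3: mask-off/keep → 27
  i=4: mask-off/keep → 176
  i=5: mask-off/keep → 16
  i=6: and(0x8c,0x61) → 0
  i=7: and(0x65,0x5b) → 65
  i=8: and(0x5d,0xc8) → 72
  i=9: mask-off/keep → 247
  i=10: mask-off/keep → 236
  i=11: mask-off/keep → 80
  i=12: tail/keep → 156
  i=13: tail/keep → 102
  i=14: tail/keep → 166
  i=15: tail/keep → 8

vd = [203, 43, 22, 27, 176, 16, 0, 65, 72, 247, 236, 80, 156, 102, 166, 8]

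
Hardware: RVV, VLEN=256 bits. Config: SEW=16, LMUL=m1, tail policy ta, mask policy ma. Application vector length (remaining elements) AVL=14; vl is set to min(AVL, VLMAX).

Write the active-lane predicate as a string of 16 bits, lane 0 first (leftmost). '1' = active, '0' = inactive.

predicate = 1111111111111100

VLMAX = (256 × 1) / 16 = 16 lanes
vl ← min(14, 16) = 14
bits (lane 0 leftmost): 1111111111111100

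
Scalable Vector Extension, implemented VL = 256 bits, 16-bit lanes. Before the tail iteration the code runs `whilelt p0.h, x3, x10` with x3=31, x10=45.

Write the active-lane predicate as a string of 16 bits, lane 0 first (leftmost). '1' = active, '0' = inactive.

predicate = 1111111111111100

register lanes = 256/16 = 16
active while 31+j < 45, i.e. j ∈ [0,14) capped at 16 ⇒ 14
bits (lane 0 leftmost): 1111111111111100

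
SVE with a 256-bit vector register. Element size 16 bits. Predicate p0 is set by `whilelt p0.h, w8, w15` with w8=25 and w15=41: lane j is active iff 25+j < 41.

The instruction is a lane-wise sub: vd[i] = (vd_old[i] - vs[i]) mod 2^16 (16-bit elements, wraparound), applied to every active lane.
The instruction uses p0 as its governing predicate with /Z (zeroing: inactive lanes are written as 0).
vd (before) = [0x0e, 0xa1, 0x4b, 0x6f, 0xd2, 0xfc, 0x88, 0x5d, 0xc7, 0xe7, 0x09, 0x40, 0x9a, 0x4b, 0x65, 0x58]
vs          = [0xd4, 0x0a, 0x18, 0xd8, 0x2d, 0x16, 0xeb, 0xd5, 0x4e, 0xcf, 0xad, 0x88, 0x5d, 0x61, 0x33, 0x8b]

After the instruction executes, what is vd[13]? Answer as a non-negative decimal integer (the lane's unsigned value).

vd[13] = 65514

256-bit reg / 16-bit elem → 16 lanes
whilelt: lane j active iff 25+j < 41 → j < 16 → 16 active
  i=0: sub(0x0e,0xd4) → 65338
  i=1: sub(0xa1,0x0a) → 151
  i=2: sub(0x4b,0x18) → 51
  i=3: sub(0x6f,0xd8) → 65431
  i=4: sub(0xd2,0x2d) → 165
  i=5: sub(0xfc,0x16) → 230
  i=6: sub(0x88,0xeb) → 65437
  i=7: sub(0x5d,0xd5) → 65416
  i=8: sub(0xc7,0x4e) → 121
  i=9: sub(0xe7,0xcf) → 24
  i=10: sub(0x09,0xad) → 65372
  i=11: sub(0x40,0x88) → 65464
  i=12: sub(0x9a,0x5d) → 61
  i=13: sub(0x4b,0x61) → 65514
  i=14: sub(0x65,0x33) → 50
  i=15: sub(0x58,0x8b) → 65485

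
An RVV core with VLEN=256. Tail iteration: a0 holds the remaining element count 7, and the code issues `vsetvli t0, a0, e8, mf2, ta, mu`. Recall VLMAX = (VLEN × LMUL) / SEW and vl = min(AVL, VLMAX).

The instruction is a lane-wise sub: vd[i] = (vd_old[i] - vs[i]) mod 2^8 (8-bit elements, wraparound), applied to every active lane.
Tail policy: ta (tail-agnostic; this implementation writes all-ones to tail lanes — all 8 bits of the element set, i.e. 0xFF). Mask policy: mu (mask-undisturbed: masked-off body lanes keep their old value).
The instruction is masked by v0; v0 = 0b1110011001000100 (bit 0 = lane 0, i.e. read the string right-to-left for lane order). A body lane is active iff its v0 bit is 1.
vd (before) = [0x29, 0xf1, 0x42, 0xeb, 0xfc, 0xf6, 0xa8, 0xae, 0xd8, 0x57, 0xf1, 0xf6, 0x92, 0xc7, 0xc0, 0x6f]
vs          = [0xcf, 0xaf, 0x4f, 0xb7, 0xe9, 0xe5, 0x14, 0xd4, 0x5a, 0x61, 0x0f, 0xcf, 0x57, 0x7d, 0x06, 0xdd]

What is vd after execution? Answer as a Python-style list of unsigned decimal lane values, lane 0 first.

lanes per group: 256·1/2/8 = 16
vl ← min(7, 16) = 7
[0] mask-off/keep = 0x29
[1] mask-off/keep = 0xf1
[2] sub(0x42,0x4f) = 0xf3
[3] mask-off/keep = 0xeb
[4] mask-off/keep = 0xfc
[5] mask-off/keep = 0xf6
[6] sub(0xa8,0x14) = 0x94
[7] tail/ones = 0xff
[8] tail/ones = 0xff
[9] tail/ones = 0xff
[10] tail/ones = 0xff
[11] tail/ones = 0xff
[12] tail/ones = 0xff
[13] tail/ones = 0xff
[14] tail/ones = 0xff
[15] tail/ones = 0xff

vd = [41, 241, 243, 235, 252, 246, 148, 255, 255, 255, 255, 255, 255, 255, 255, 255]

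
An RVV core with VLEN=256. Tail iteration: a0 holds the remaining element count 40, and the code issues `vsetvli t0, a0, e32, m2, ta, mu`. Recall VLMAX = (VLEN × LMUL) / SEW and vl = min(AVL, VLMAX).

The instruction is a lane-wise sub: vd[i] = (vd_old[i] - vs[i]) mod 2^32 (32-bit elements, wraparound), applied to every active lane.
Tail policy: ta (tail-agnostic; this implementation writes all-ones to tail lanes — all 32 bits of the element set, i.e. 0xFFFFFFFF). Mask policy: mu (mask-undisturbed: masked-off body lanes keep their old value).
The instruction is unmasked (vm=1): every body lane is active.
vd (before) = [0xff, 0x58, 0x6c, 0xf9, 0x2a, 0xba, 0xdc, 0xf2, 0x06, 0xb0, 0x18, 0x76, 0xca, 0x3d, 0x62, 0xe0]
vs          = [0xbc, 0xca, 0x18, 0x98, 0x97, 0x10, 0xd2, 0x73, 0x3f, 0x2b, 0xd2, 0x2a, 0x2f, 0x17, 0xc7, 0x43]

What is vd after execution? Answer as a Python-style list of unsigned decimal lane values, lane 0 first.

lanes per group: 256·2/32 = 16
vl ← min(40, 16) = 16
  i=0: sub(0xff,0xbc) → 67
  i=1: sub(0x58,0xca) → 4294967182
  i=2: sub(0x6c,0x18) → 84
  i=3: sub(0xf9,0x98) → 97
  i=4: sub(0x2a,0x97) → 4294967187
  i=5: sub(0xba,0x10) → 170
  i=6: sub(0xdc,0xd2) → 10
  i=7: sub(0xf2,0x73) → 127
  i=8: sub(0x06,0x3f) → 4294967239
  i=9: sub(0xb0,0x2b) → 133
  i=10: sub(0x18,0xd2) → 4294967110
  i=11: sub(0x76,0x2a) → 76
  i=12: sub(0xca,0x2f) → 155
  i=13: sub(0x3d,0x17) → 38
  i=14: sub(0x62,0xc7) → 4294967195
  i=15: sub(0xe0,0x43) → 157

vd = [67, 4294967182, 84, 97, 4294967187, 170, 10, 127, 4294967239, 133, 4294967110, 76, 155, 38, 4294967195, 157]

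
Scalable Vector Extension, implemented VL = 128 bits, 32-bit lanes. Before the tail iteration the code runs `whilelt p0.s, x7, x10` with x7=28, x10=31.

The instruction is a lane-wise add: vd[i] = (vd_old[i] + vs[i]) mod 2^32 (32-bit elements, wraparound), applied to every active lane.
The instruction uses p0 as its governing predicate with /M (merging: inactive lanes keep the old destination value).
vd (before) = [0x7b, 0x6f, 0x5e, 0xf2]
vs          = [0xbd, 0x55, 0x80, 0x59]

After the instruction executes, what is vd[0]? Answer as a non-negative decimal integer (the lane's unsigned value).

lane count: 128 div 32 = 4
p0[j] = (28+j < 31); true for j=0..2 → 3 lanes set
lane  0: add(0x7b,0xbd) ⇒ 0x138
lane  1: add(0x6f,0x55) ⇒ 0xc4
lane  2: add(0x5e,0x80) ⇒ 0xde
lane  3: tail/keep ⇒ 0xf2

vd[0] = 312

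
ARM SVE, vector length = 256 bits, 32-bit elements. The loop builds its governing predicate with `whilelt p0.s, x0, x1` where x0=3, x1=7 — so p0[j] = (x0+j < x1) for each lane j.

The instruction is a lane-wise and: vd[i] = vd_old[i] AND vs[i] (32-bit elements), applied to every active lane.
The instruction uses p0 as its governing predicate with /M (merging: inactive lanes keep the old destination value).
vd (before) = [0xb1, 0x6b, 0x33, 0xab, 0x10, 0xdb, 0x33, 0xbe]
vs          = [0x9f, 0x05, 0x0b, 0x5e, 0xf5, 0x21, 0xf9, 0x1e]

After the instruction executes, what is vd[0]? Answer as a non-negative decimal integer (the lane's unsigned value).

lane count: 256 div 32 = 8
whilelt: lane j active iff 3+j < 7 → j < 4 → 4 active
vd[0] and(0xb1,0x9f) -> 0x91
vd[1] and(0x6b,0x05) -> 0x01
vd[2] and(0x33,0x0b) -> 0x03
vd[3] and(0xab,0x5e) -> 0x0a
vd[4] tail/keep -> 0x10
vd[5] tail/keep -> 0xdb
vd[6] tail/keep -> 0x33
vd[7] tail/keep -> 0xbe

vd[0] = 145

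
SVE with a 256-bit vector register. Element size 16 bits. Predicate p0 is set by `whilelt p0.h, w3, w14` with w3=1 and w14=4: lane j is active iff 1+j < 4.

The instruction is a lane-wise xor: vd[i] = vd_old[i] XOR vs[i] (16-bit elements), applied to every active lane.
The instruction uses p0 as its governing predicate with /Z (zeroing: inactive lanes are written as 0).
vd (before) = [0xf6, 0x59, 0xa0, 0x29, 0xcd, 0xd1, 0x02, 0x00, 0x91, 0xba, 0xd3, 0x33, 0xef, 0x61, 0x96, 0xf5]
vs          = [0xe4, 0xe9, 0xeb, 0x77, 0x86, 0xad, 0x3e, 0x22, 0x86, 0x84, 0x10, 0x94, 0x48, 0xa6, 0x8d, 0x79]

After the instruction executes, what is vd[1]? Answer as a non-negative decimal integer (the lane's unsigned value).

256-bit reg / 16-bit elem → 16 lanes
whilelt: lane j active iff 1+j < 4 → j < 3 → 3 active
lane  0: xor(0xf6,0xe4) ⇒ 0x12
lane  1: xor(0x59,0xe9) ⇒ 0xb0
lane  2: xor(0xa0,0xeb) ⇒ 0x4b
lane  3: tail/zero ⇒ 0x00
lane  4: tail/zero ⇒ 0x00
lane  5: tail/zero ⇒ 0x00
lane  6: tail/zero ⇒ 0x00
lane  7: tail/zero ⇒ 0x00
lane  8: tail/zero ⇒ 0x00
lane  9: tail/zero ⇒ 0x00
lane 10: tail/zero ⇒ 0x00
lane 11: tail/zero ⇒ 0x00
lane 12: tail/zero ⇒ 0x00
lane 13: tail/zero ⇒ 0x00
lane 14: tail/zero ⇒ 0x00
lane 15: tail/zero ⇒ 0x00

vd[1] = 176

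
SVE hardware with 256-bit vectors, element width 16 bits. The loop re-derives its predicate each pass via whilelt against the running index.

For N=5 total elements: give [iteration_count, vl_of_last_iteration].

[iterations, last_vl] = [1, 5]

lane count: 256 div 16 = 16
5 elements at 16/iter → 1 passes, remainder 5 on the last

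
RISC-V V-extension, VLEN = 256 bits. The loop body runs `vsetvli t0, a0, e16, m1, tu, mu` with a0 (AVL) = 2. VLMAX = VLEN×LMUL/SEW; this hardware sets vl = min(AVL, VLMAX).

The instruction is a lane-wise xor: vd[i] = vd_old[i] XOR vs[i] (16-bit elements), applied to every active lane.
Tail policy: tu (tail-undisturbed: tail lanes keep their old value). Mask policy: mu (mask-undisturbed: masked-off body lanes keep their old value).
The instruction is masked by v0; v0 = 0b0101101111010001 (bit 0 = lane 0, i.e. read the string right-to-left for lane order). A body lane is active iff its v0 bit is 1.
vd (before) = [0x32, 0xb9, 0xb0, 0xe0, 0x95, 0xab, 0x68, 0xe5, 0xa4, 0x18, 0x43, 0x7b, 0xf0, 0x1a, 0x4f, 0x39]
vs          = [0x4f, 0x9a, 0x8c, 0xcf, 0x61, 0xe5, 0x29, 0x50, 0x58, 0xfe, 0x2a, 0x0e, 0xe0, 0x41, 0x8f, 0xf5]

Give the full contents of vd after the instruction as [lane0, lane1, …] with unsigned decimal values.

vd = [125, 185, 176, 224, 149, 171, 104, 229, 164, 24, 67, 123, 240, 26, 79, 57]

VLMAX = VLEN×LMUL/SEW = 256×1/16 = 16
vl = min(AVL, VLMAX) = min(2, 16) = 2
  i=0: xor(0x32,0x4f) → 125
  i=1: mask-off/keep → 185
  i=2: tail/keep → 176
  i=3: tail/keep → 224
  i=4: tail/keep → 149
  i=5: tail/keep → 171
  i=6: tail/keep → 104
  i=7: tail/keep → 229
  i=8: tail/keep → 164
  i=9: tail/keep → 24
  i=10: tail/keep → 67
  i=11: tail/keep → 123
  i=12: tail/keep → 240
  i=13: tail/keep → 26
  i=14: tail/keep → 79
  i=15: tail/keep → 57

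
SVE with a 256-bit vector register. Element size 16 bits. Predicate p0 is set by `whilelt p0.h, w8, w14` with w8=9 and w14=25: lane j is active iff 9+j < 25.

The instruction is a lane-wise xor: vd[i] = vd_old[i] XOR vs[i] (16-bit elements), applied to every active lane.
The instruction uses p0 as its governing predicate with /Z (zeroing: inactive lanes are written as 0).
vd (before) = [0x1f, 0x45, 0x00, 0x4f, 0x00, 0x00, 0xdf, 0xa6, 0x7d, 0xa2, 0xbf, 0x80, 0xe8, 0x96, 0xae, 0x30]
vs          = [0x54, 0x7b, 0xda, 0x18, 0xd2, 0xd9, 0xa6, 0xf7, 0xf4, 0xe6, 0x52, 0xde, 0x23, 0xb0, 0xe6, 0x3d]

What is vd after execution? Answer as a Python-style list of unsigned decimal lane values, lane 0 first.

vd = [75, 62, 218, 87, 210, 217, 121, 81, 137, 68, 237, 94, 203, 38, 72, 13]

register lanes = 256/16 = 16
active while 9+j < 25, i.e. j ∈ [0,16) capped at 16 ⇒ 16
lane  0: xor(0x1f,0x54) ⇒ 0x4b
lane  1: xor(0x45,0x7b) ⇒ 0x3e
lane  2: xor(0x00,0xda) ⇒ 0xda
lane  3: xor(0x4f,0x18) ⇒ 0x57
lane  4: xor(0x00,0xd2) ⇒ 0xd2
lane  5: xor(0x00,0xd9) ⇒ 0xd9
lane  6: xor(0xdf,0xa6) ⇒ 0x79
lane  7: xor(0xa6,0xf7) ⇒ 0x51
lane  8: xor(0x7d,0xf4) ⇒ 0x89
lane  9: xor(0xa2,0xe6) ⇒ 0x44
lane 10: xor(0xbf,0x52) ⇒ 0xed
lane 11: xor(0x80,0xde) ⇒ 0x5e
lane 12: xor(0xe8,0x23) ⇒ 0xcb
lane 13: xor(0x96,0xb0) ⇒ 0x26
lane 14: xor(0xae,0xe6) ⇒ 0x48
lane 15: xor(0x30,0x3d) ⇒ 0x0d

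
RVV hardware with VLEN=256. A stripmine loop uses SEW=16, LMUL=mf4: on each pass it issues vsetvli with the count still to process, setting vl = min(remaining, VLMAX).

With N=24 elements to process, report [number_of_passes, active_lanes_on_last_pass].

[iterations, last_vl] = [6, 4]

VLMAX = (256 × 1/4) / 16 = 4 lanes
N=24: ⌈24/4⌉ = 6 iters; last vl = 24 − 5×4 = 4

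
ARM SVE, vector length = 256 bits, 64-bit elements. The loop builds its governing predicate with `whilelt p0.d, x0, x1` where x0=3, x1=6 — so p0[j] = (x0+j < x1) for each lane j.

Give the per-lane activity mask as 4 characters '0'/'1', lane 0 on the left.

predicate = 1110

lane count: 256 div 64 = 4
whilelt: lane j active iff 3+j < 6 → j < 3 → 3 active
bits (lane 0 leftmost): 1110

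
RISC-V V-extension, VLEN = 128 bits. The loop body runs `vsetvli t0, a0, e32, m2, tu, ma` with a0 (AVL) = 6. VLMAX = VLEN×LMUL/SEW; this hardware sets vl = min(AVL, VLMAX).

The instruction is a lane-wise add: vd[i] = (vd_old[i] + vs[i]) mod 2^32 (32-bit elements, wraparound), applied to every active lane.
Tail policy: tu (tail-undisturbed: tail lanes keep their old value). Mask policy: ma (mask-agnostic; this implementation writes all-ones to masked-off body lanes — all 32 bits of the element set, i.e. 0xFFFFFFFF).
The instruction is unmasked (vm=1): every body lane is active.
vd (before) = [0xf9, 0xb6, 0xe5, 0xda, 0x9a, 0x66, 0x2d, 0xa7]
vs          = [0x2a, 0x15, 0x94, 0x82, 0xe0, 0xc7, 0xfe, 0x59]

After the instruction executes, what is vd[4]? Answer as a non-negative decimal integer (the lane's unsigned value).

VLMAX = (128 × 2) / 32 = 8 lanes
vl ← min(6, 8) = 6
[0] add(0xf9,0x2a) = 0x123
[1] add(0xb6,0x15) = 0xcb
[2] add(0xe5,0x94) = 0x179
[3] add(0xda,0x82) = 0x15c
[4] add(0x9a,0xe0) = 0x17a
[5] add(0x66,0xc7) = 0x12d
[6] tail/keep = 0x2d
[7] tail/keep = 0xa7

vd[4] = 378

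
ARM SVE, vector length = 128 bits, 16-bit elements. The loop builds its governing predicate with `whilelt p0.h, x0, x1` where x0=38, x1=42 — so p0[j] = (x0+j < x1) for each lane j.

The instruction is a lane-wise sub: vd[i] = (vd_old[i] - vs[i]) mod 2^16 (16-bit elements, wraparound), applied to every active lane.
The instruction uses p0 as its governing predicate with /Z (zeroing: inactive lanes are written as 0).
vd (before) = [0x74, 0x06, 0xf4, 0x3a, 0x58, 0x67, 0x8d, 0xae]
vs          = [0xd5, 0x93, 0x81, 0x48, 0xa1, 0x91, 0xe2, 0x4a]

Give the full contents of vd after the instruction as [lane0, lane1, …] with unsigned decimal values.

vd = [65439, 65395, 115, 65522, 0, 0, 0, 0]

128-bit reg / 16-bit elem → 8 lanes
whilelt: lane j active iff 38+j < 42 → j < 4 → 4 active
  i=0: sub(0x74,0xd5) → 65439
  i=1: sub(0x06,0x93) → 65395
  i=2: sub(0xf4,0x81) → 115
  i=3: sub(0x3a,0x48) → 65522
  i=4: tail/zero → 0
  i=5: tail/zero → 0
  i=6: tail/zero → 0
  i=7: tail/zero → 0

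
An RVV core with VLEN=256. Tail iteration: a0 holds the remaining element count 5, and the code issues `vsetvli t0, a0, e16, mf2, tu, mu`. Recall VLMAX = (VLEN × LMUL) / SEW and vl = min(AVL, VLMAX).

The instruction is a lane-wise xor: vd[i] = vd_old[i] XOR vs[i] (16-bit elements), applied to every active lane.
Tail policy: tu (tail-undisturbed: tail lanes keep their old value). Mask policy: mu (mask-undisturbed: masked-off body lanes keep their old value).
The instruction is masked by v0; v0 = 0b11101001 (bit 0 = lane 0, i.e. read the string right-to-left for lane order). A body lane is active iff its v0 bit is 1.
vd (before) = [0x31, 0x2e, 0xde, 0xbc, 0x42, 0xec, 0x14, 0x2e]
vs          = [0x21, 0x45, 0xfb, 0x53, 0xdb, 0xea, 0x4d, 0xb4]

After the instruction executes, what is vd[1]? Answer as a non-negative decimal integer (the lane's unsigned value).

VLMAX = (256 × 1/2) / 16 = 8 lanes
vl = min(AVL, VLMAX) = min(5, 8) = 5
  i=0: xor(0x31,0x21) → 16
  i=1: mask-off/keep → 46
  i=2: mask-off/keep → 222
  i=3: xor(0xbc,0x53) → 239
  i=4: mask-off/keep → 66
  i=5: tail/keep → 236
  i=6: tail/keep → 20
  i=7: tail/keep → 46

vd[1] = 46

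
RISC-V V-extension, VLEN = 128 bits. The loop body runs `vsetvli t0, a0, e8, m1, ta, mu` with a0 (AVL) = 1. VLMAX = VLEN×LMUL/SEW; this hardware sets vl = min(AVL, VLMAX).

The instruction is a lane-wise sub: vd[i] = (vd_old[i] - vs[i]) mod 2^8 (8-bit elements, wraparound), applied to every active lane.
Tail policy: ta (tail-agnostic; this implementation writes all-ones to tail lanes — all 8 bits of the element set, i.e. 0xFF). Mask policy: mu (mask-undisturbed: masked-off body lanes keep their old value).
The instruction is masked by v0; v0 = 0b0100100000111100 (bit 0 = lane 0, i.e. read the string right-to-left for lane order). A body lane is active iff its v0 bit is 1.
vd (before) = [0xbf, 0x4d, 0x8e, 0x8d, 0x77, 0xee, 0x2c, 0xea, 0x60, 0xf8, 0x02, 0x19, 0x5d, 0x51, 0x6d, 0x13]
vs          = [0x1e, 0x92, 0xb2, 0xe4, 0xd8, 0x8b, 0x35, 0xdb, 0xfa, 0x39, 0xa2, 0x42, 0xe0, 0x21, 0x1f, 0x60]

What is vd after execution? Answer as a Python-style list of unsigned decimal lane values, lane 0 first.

VLMAX = (128 × 1) / 8 = 16 lanes
vl ← min(1, 16) = 1
  i=0: mask-off/keep → 191
  i=1: tail/ones → 255
  i=2: tail/ones → 255
  i=3: tail/ones → 255
  i=4: tail/ones → 255
  i=5: tail/ones → 255
  i=6: tail/ones → 255
  i=7: tail/ones → 255
  i=8: tail/ones → 255
  i=9: tail/ones → 255
  i=10: tail/ones → 255
  i=11: tail/ones → 255
  i=12: tail/ones → 255
  i=13: tail/ones → 255
  i=14: tail/ones → 255
  i=15: tail/ones → 255

vd = [191, 255, 255, 255, 255, 255, 255, 255, 255, 255, 255, 255, 255, 255, 255, 255]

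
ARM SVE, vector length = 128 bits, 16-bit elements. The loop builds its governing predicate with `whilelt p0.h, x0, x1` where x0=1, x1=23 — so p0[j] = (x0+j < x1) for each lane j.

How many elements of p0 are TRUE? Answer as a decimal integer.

vl = 8

128-bit reg / 16-bit elem → 8 lanes
active while 1+j < 23, i.e. j ∈ [0,22) capped at 8 ⇒ 8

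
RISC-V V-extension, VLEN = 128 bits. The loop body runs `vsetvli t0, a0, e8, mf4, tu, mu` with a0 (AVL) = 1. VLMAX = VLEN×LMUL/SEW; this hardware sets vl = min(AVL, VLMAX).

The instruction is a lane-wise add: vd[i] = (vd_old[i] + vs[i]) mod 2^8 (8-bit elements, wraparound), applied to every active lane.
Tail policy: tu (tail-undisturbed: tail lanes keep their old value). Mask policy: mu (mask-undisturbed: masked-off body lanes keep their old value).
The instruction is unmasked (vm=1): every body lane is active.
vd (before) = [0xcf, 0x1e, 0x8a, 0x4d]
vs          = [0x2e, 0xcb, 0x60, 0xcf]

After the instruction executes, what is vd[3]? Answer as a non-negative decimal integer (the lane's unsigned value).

vd[3] = 77

VLMAX = VLEN×LMUL/SEW = 128×1/4/8 = 4
vl = min(AVL, VLMAX) = min(1, 4) = 1
[0] add(0xcf,0x2e) = 0xfd
[1] tail/keep = 0x1e
[2] tail/keep = 0x8a
[3] tail/keep = 0x4d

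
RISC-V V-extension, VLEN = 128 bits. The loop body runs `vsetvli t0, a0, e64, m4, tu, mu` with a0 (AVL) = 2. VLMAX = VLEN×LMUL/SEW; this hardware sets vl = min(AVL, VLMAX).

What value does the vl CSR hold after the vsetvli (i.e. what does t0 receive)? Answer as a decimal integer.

vl = 2

VLMAX = (128 × 4) / 64 = 8 lanes
vl ← min(2, 8) = 2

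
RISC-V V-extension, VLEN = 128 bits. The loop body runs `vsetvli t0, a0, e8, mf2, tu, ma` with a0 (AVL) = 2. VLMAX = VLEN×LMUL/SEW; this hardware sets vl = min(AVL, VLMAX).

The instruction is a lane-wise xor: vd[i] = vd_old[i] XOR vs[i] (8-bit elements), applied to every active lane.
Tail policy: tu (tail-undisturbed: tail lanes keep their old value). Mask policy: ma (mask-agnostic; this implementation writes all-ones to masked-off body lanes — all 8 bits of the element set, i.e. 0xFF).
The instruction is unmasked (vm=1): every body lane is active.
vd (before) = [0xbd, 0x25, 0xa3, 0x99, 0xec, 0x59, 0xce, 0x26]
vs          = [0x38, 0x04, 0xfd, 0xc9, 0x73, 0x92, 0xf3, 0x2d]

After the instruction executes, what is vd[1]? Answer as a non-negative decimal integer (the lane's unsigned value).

vd[1] = 33

lanes per group: 128·1/2/8 = 8
AVL=2 ≤ VLMAX=8, so vl = 2
lane  0: xor(0xbd,0x38) ⇒ 0x85
lane  1: xor(0x25,0x04) ⇒ 0x21
lane  2: tail/keep ⇒ 0xa3
lane  3: tail/keep ⇒ 0x99
lane  4: tail/keep ⇒ 0xec
lane  5: tail/keep ⇒ 0x59
lane  6: tail/keep ⇒ 0xce
lane  7: tail/keep ⇒ 0x26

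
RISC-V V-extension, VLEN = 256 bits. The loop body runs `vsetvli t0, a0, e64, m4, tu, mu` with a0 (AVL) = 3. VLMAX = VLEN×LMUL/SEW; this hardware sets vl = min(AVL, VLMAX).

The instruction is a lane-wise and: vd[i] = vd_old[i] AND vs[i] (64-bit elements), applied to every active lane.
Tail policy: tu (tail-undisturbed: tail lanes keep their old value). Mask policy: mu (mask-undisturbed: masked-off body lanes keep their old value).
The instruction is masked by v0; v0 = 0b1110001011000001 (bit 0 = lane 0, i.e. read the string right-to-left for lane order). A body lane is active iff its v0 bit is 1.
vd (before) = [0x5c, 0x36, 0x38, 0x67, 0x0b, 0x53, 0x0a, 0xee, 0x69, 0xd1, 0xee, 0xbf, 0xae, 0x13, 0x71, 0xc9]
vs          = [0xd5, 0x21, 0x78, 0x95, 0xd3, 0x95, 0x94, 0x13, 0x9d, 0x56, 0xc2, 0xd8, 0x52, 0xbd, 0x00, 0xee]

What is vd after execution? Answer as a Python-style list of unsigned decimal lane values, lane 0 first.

vd = [84, 54, 56, 103, 11, 83, 10, 238, 105, 209, 238, 191, 174, 19, 113, 201]

VLMAX = (256 × 4) / 64 = 16 lanes
AVL=3 ≤ VLMAX=16, so vl = 3
vd[0] and(0x5c,0xd5) -> 0x54
vd[1] mask-off/keep -> 0x36
vd[2] mask-off/keep -> 0x38
vd[3] tail/keep -> 0x67
vd[4] tail/keep -> 0x0b
vd[5] tail/keep -> 0x53
vd[6] tail/keep -> 0x0a
vd[7] tail/keep -> 0xee
vd[8] tail/keep -> 0x69
vd[9] tail/keep -> 0xd1
vd[10] tail/keep -> 0xee
vd[11] tail/keep -> 0xbf
vd[12] tail/keep -> 0xae
vd[13] tail/keep -> 0x13
vd[14] tail/keep -> 0x71
vd[15] tail/keep -> 0xc9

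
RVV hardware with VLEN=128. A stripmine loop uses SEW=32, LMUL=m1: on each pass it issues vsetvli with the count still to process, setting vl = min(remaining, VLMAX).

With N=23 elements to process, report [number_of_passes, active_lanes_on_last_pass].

[iterations, last_vl] = [6, 3]

lanes per group: 128·1/32 = 4
23 elements at 4/iter → 6 passes, remainder 3 on the last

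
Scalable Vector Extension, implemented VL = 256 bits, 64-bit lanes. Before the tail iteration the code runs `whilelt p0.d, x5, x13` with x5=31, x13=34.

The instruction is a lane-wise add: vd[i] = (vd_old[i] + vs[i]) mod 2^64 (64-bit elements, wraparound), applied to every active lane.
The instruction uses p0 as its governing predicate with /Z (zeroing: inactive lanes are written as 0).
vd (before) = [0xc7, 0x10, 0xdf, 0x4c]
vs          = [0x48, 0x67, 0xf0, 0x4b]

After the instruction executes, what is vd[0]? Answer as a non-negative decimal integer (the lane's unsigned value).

vd[0] = 271

register lanes = 256/64 = 4
p0[j] = (31+j < 34); true for j=0..2 → 3 lanes set
vd[0] add(0xc7,0x48) -> 0x10f
vd[1] add(0x10,0x67) -> 0x77
vd[2] add(0xdf,0xf0) -> 0x1cf
vd[3] tail/zero -> 0x00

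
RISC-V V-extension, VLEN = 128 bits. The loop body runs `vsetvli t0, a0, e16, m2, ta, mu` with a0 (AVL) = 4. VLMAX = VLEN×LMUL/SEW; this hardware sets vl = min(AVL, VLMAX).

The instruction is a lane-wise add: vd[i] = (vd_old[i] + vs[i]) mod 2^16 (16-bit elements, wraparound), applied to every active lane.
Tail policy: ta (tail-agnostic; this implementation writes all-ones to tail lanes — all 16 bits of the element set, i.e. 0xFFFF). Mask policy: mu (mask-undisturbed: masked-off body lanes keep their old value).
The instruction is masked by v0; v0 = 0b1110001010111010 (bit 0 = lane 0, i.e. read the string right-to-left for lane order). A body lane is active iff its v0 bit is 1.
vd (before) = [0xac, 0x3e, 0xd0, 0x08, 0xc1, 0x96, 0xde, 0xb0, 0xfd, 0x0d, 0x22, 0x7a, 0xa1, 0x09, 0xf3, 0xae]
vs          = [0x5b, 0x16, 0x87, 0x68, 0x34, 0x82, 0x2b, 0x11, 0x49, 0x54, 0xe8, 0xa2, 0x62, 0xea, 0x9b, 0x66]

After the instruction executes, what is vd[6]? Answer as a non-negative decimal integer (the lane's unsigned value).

VLMAX = (128 × 2) / 16 = 16 lanes
vl = min(AVL, VLMAX) = min(4, 16) = 4
  i=0: mask-off/keep → 172
  i=1: add(0x3e,0x16) → 84
  i=2: mask-off/keep → 208
  i=3: add(0x08,0x68) → 112
  i=4: tail/ones → 65535
  i=5: tail/ones → 65535
  i=6: tail/ones → 65535
  i=7: tail/ones → 65535
  i=8: tail/ones → 65535
  i=9: tail/ones → 65535
  i=10: tail/ones → 65535
  i=11: tail/ones → 65535
  i=12: tail/ones → 65535
  i=13: tail/ones → 65535
  i=14: tail/ones → 65535
  i=15: tail/ones → 65535

vd[6] = 65535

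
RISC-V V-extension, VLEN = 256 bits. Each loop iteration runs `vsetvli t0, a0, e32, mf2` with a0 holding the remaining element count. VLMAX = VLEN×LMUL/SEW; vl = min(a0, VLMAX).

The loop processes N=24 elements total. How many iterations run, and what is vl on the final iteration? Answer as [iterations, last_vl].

[iterations, last_vl] = [6, 4]

VLMAX = VLEN×LMUL/SEW = 256×1/2/32 = 4
N=24: ⌈24/4⌉ = 6 iters; last vl = 24 − 5×4 = 4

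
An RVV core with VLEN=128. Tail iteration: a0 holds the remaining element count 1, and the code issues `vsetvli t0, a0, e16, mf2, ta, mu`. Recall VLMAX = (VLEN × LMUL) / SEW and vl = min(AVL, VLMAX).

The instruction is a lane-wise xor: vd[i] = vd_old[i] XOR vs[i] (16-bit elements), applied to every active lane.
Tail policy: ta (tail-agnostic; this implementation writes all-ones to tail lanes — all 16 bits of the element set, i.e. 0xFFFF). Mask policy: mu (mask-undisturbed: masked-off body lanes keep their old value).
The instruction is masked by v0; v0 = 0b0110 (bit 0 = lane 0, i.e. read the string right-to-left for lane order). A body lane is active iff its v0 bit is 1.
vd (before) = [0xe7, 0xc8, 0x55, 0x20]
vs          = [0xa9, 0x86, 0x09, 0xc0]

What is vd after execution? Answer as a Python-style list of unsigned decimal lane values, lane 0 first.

vd = [231, 65535, 65535, 65535]

VLMAX = (128 × 1/2) / 16 = 4 lanes
vl ← min(1, 4) = 1
  i=0: mask-off/keep → 231
  i=1: tail/ones → 65535
  i=2: tail/ones → 65535
  i=3: tail/ones → 65535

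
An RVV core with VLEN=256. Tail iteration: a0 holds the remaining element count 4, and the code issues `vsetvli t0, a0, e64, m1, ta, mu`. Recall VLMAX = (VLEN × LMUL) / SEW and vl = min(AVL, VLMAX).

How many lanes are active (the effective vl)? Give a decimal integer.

vl = 4

VLMAX = VLEN×LMUL/SEW = 256×1/64 = 4
vl = min(AVL, VLMAX) = min(4, 4) = 4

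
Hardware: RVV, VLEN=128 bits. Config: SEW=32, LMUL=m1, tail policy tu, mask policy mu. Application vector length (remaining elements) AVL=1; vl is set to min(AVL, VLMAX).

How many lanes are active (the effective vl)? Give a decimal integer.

VLMAX = (128 × 1) / 32 = 4 lanes
vl = min(AVL, VLMAX) = min(1, 4) = 1

vl = 1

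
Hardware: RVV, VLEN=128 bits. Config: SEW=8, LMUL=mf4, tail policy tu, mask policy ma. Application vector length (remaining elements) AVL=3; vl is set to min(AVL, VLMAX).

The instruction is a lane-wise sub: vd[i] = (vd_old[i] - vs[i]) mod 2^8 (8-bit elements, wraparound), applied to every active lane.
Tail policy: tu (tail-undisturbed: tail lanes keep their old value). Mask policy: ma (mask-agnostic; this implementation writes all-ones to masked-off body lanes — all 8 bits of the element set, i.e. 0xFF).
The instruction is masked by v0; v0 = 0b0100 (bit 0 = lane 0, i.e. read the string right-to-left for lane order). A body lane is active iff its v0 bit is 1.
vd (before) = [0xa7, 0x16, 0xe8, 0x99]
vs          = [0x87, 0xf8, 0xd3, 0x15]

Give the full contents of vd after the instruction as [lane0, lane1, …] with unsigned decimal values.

lanes per group: 128·1/4/8 = 4
AVL=3 ≤ VLMAX=4, so vl = 3
  i=0: mask-off/ones → 255
  i=1: mask-off/ones → 255
  i=2: sub(0xe8,0xd3) → 21
  i=3: tail/keep → 153

vd = [255, 255, 21, 153]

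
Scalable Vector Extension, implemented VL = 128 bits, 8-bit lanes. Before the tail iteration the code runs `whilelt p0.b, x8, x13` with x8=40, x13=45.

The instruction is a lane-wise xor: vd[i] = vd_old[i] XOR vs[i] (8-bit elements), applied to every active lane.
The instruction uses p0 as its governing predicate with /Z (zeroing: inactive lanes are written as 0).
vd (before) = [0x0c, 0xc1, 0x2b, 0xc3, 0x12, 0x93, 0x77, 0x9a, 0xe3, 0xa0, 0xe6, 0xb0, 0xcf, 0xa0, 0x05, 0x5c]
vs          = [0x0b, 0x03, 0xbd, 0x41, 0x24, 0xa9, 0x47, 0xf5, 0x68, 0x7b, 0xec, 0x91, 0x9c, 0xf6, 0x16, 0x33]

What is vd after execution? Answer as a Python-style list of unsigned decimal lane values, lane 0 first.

vd = [7, 194, 150, 130, 54, 0, 0, 0, 0, 0, 0, 0, 0, 0, 0, 0]

128-bit reg / 8-bit elem → 16 lanes
active while 40+j < 45, i.e. j ∈ [0,5) capped at 16 ⇒ 5
[0] xor(0x0c,0x0b) = 0x07
[1] xor(0xc1,0x03) = 0xc2
[2] xor(0x2b,0xbd) = 0x96
[3] xor(0xc3,0x41) = 0x82
[4] xor(0x12,0x24) = 0x36
[5] tail/zero = 0x00
[6] tail/zero = 0x00
[7] tail/zero = 0x00
[8] tail/zero = 0x00
[9] tail/zero = 0x00
[10] tail/zero = 0x00
[11] tail/zero = 0x00
[12] tail/zero = 0x00
[13] tail/zero = 0x00
[14] tail/zero = 0x00
[15] tail/zero = 0x00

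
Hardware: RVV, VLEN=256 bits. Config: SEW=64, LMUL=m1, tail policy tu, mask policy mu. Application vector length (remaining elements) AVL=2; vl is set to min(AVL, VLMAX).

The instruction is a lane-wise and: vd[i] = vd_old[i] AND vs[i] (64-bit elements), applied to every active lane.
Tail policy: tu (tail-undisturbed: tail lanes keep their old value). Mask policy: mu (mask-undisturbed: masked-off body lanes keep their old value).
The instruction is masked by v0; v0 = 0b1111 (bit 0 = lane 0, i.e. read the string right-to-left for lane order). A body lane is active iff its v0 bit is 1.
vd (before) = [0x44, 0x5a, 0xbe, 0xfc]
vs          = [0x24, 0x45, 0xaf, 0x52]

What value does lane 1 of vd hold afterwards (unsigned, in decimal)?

vd[1] = 64

VLMAX = (256 × 1) / 64 = 4 lanes
AVL=2 ≤ VLMAX=4, so vl = 2
  i=0: and(0x44,0x24) → 4
  i=1: and(0x5a,0x45) → 64
  i=2: tail/keep → 190
  i=3: tail/keep → 252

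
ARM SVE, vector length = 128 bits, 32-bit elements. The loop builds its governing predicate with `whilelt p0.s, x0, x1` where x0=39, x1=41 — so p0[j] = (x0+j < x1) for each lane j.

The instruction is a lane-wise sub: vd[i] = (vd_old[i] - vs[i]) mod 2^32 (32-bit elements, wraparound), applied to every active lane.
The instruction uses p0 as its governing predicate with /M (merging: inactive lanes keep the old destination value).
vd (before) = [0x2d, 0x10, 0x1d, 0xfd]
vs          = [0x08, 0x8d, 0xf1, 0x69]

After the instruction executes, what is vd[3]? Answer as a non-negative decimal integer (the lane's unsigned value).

vd[3] = 253

lane count: 128 div 32 = 4
whilelt: lane j active iff 39+j < 41 → j < 2 → 2 active
[0] sub(0x2d,0x08) = 0x25
[1] sub(0x10,0x8d) = 0xffffff83
[2] tail/keep = 0x1d
[3] tail/keep = 0xfd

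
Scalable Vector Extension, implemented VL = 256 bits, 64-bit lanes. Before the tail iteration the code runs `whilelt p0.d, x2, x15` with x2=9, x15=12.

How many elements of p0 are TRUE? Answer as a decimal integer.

lane count: 256 div 64 = 4
p0[j] = (9+j < 12); true for j=0..2 → 3 lanes set

vl = 3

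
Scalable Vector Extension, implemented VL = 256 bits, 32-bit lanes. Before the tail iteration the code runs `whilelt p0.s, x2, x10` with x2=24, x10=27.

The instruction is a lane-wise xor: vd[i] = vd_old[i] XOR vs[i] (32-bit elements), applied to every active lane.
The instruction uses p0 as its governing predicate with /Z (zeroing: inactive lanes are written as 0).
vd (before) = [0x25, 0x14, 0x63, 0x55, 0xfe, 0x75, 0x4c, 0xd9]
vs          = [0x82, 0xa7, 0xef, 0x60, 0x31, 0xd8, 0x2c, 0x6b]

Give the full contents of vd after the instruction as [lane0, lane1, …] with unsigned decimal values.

vd = [167, 179, 140, 0, 0, 0, 0, 0]

256-bit reg / 32-bit elem → 8 lanes
active while 24+j < 27, i.e. j ∈ [0,3) capped at 8 ⇒ 3
  i=0: xor(0x25,0x82) → 167
  i=1: xor(0x14,0xa7) → 179
  i=2: xor(0x63,0xef) → 140
  i=3: tail/zero → 0
  i=4: tail/zero → 0
  i=5: tail/zero → 0
  i=6: tail/zero → 0
  i=7: tail/zero → 0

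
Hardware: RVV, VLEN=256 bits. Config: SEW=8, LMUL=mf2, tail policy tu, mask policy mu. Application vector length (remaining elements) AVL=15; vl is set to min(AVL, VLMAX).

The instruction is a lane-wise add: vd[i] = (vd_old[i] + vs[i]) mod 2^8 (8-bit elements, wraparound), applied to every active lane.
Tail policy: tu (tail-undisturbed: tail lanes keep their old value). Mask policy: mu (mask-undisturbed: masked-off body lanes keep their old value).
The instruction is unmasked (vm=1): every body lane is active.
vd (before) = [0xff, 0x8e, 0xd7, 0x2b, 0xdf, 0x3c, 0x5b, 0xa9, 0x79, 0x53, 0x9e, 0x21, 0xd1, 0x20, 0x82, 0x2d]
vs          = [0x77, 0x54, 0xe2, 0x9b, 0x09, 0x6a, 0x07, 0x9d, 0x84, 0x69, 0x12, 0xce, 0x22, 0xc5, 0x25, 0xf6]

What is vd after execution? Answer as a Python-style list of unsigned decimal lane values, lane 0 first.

vd = [118, 226, 185, 198, 232, 166, 98, 70, 253, 188, 176, 239, 243, 229, 167, 45]

VLMAX = VLEN×LMUL/SEW = 256×1/2/8 = 16
vl = min(AVL, VLMAX) = min(15, 16) = 15
vd[0] add(0xff,0x77) -> 0x76
vd[1] add(0x8e,0x54) -> 0xe2
vd[2] add(0xd7,0xe2) -> 0xb9
vd[3] add(0x2b,0x9b) -> 0xc6
vd[4] add(0xdf,0x09) -> 0xe8
vd[5] add(0x3c,0x6a) -> 0xa6
vd[6] add(0x5b,0x07) -> 0x62
vd[7] add(0xa9,0x9d) -> 0x46
vd[8] add(0x79,0x84) -> 0xfd
vd[9] add(0x53,0x69) -> 0xbc
vd[10] add(0x9e,0x12) -> 0xb0
vd[11] add(0x21,0xce) -> 0xef
vd[12] add(0xd1,0x22) -> 0xf3
vd[13] add(0x20,0xc5) -> 0xe5
vd[14] add(0x82,0x25) -> 0xa7
vd[15] tail/keep -> 0x2d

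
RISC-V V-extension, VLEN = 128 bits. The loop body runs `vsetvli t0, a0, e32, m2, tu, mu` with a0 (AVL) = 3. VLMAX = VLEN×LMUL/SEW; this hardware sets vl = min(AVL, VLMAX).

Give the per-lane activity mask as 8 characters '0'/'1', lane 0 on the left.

VLMAX = (128 × 2) / 32 = 8 lanes
vl = min(AVL, VLMAX) = min(3, 8) = 3
bits (lane 0 leftmost): 11100000

predicate = 11100000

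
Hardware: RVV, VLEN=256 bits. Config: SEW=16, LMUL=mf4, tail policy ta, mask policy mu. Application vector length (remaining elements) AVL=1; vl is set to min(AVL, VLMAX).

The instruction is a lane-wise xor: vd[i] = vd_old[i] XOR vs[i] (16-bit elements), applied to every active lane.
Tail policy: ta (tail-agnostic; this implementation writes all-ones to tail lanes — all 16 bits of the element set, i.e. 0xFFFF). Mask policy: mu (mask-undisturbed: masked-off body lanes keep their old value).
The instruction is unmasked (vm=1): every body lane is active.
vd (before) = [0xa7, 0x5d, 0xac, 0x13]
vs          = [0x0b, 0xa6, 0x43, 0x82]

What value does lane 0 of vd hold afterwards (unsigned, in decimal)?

lanes per group: 256·1/4/16 = 4
AVL=1 ≤ VLMAX=4, so vl = 1
[0] xor(0xa7,0x0b) = 0xac
[1] tail/ones = 0xffff
[2] tail/ones = 0xffff
[3] tail/ones = 0xffff

vd[0] = 172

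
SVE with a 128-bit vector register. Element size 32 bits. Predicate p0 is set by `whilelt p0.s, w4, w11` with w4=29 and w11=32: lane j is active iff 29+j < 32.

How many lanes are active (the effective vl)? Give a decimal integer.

vl = 3

register lanes = 128/32 = 4
p0[j] = (29+j < 32); true for j=0..2 → 3 lanes set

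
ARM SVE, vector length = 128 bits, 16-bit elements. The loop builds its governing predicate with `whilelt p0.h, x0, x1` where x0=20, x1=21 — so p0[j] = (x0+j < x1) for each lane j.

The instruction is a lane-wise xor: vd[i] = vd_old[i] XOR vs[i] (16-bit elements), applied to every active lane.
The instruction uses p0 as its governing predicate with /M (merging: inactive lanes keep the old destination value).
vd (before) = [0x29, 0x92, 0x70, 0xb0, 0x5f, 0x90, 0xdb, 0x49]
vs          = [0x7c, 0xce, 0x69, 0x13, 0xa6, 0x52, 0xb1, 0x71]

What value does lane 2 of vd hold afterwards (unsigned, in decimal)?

lane count: 128 div 16 = 8
p0[j] = (20+j < 21); true for j=0..0 → 1 lanes set
lane  0: xor(0x29,0x7c) ⇒ 0x55
lane  1: tail/keep ⇒ 0x92
lane  2: tail/keep ⇒ 0x70
lane  3: tail/keep ⇒ 0xb0
lane  4: tail/keep ⇒ 0x5f
lane  5: tail/keep ⇒ 0x90
lane  6: tail/keep ⇒ 0xdb
lane  7: tail/keep ⇒ 0x49

vd[2] = 112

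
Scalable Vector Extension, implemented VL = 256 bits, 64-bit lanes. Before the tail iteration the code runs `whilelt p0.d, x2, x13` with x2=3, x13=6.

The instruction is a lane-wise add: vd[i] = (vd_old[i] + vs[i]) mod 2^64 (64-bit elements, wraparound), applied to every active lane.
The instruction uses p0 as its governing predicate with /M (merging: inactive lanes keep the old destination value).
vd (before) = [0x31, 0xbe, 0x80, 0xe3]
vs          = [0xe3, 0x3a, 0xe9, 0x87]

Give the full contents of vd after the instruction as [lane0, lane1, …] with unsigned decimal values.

vd = [276, 248, 361, 227]

register lanes = 256/64 = 4
p0[j] = (3+j < 6); true for j=0..2 → 3 lanes set
[0] add(0x31,0xe3) = 0x114
[1] add(0xbe,0x3a) = 0xf8
[2] add(0x80,0xe9) = 0x169
[3] tail/keep = 0xe3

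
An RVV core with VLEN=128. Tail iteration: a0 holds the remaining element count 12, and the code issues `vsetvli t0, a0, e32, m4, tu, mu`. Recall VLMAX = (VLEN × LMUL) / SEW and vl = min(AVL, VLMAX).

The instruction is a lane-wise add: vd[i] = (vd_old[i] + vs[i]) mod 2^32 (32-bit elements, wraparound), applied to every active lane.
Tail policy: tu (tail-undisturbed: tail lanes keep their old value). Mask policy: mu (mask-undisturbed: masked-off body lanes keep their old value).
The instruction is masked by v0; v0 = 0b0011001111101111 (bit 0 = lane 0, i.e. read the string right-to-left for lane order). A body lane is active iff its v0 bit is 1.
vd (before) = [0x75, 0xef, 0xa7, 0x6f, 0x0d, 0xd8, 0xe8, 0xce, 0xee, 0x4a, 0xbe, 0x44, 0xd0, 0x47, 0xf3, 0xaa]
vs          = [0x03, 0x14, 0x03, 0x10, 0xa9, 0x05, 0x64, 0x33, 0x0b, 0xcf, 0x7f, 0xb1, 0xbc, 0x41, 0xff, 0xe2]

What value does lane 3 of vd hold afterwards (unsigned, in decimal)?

lanes per group: 128·4/32 = 16
vl = min(AVL, VLMAX) = min(12, 16) = 12
  i=0: add(0x75,0x03) → 120
  i=1: add(0xef,0x14) → 259
  i=2: add(0xa7,0x03) → 170
  i=3: add(0x6f,0x10) → 127
  i=4: mask-off/keep → 13
  i=5: add(0xd8,0x05) → 221
  i=6: add(0xe8,0x64) → 332
  i=7: add(0xce,0x33) → 257
  i=8: add(0xee,0x0b) → 249
  i=9: add(0x4a,0xcf) → 281
  i=10: mask-off/keep → 190
  i=11: mask-off/keep → 68
  i=12: tail/keep → 208
  i=13: tail/keep → 71
  i=14: tail/keep → 243
  i=15: tail/keep → 170

vd[3] = 127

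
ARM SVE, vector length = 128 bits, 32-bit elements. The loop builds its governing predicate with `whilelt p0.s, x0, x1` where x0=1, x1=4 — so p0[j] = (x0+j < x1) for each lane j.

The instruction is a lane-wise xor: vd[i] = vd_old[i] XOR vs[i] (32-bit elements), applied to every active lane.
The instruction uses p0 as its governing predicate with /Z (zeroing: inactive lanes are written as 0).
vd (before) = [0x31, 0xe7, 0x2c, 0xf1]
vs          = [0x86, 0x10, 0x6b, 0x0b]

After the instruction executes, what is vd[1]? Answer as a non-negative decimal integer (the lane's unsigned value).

lane count: 128 div 32 = 4
whilelt: lane j active iff 1+j < 4 → j < 3 → 3 active
vd[0] xor(0x31,0x86) -> 0xb7
vd[1] xor(0xe7,0x10) -> 0xf7
vd[2] xor(0x2c,0x6b) -> 0x47
vd[3] tail/zero -> 0x00

vd[1] = 247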